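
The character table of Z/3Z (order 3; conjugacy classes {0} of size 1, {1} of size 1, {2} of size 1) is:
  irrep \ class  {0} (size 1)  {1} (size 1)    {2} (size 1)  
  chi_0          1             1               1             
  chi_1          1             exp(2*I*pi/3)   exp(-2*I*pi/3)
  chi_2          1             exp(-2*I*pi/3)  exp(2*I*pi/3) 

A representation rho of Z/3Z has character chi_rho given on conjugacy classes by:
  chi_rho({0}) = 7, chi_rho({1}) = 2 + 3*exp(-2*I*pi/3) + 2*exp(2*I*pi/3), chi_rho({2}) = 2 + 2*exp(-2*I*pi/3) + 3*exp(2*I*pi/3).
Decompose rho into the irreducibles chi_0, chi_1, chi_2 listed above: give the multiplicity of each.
Multiplicities: chi_0: 2, chi_1: 2, chi_2: 3.

Derivation: Use <chi_rho, chi> = (1/|G|) sum_C |C| * chi_rho(C) * conj(chi(C)) with |G| = 3 for each irreducible chi in the table:
  <chi_rho, chi_0> = (1/3)[1*(7)*conj(1) + 1*(2 + 3*exp(-2*I*pi/3) + 2*exp(2*I*pi/3))*conj(1) + 1*(2 + 2*exp(-2*I*pi/3) + 3*exp(2*I*pi/3))*conj(1)]
      = (1/3)[(7) + (2 + 3*exp(-2*I*pi/3) + 2*exp(2*I*pi/3)) + (2 + 2*exp(-2*I*pi/3) + 3*exp(2*I*pi/3))] = 6/3 = 2
  <chi_rho, chi_1> = (1/3)[1*(7)*conj(1) + 1*(2 + 3*exp(-2*I*pi/3) + 2*exp(2*I*pi/3))*conj(exp(2*I*pi/3)) + 1*(2 + 2*exp(-2*I*pi/3) + 3*exp(2*I*pi/3))*conj(exp(-2*I*pi/3))]
      = (1/3)[(7) + (2 + 2*exp(-2*I*pi/3) + 3*exp(2*I*pi/3)) + (2 + 3*exp(-2*I*pi/3) + 2*exp(2*I*pi/3))] = 6/3 = 2
  <chi_rho, chi_2> = (1/3)[1*(7)*conj(1) + 1*(2 + 3*exp(-2*I*pi/3) + 2*exp(2*I*pi/3))*conj(exp(-2*I*pi/3)) + 1*(2 + 2*exp(-2*I*pi/3) + 3*exp(2*I*pi/3))*conj(exp(2*I*pi/3))]
      = (1/3)[(7) + (1) + (1)] = 9/3 = 3
(Exp terms are combined using exp(i*s)*conj(exp(i*t)) = exp(i*(s-t)), and sums of them are collapsed using the identity that for every m > 1 the m distinct m-th roots of unity sum to 0, e.g. 1 + exp(2*I*pi/3) + exp(-2*I*pi/3) = 0.)
Dimension check: dim(rho) = sum (mult * dim) = 2*1 + 2*1 + 3*1 = 7 = chi_rho(e) = 7.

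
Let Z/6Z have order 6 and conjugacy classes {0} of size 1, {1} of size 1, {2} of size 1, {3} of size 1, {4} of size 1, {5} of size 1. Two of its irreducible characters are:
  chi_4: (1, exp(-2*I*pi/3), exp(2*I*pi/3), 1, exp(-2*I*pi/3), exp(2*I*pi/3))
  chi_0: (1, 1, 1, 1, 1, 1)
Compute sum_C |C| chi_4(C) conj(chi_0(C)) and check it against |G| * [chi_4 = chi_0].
Sum = 0; so <chi_4, chi_0> = 0 (distinct irreducibles are orthogonal).

Explanation: Compute term by term over conjugacy classes (|C| * chi_4(C) * conj(chi_0(C))):
  1*(1)*conj(1) + 1*(exp(-2*I*pi/3))*conj(1) + 1*(exp(2*I*pi/3))*conj(1) + 1*(1)*conj(1) + 1*(exp(-2*I*pi/3))*conj(1) + 1*(exp(2*I*pi/3))*conj(1)
  = (1) + (exp(-2*I*pi/3)) + (exp(2*I*pi/3)) + (1) + (exp(-2*I*pi/3)) + (exp(2*I*pi/3))
  = 0.
(Exp terms are combined using exp(i*s)*conj(exp(i*t)) = exp(i*(s-t)), and sums of them are collapsed using the identity that for every m > 1 the m distinct m-th roots of unity sum to 0, e.g. 1 + exp(2*I*pi/3) + exp(-2*I*pi/3) = 0.)
Dividing by |G| = 6 gives 0/6 = 0, matching the row-orthogonality relation <chi_4, chi_0> = [chi_4 = chi_0].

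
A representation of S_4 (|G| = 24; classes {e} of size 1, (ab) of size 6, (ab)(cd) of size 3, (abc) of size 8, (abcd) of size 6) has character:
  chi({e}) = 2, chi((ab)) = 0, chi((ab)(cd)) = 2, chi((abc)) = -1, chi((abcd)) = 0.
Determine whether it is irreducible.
Irreducible: <chi, chi> = 1.

Reasoning: <chi, chi> = (1/|G|) sum_C |C| * |chi(C)|^2 = (1/24)[1*|2|^2 + 6*|0|^2 + 3*|2|^2 + 8*|-1|^2 + 6*|0|^2]
  = (1/24)[(4) + (0) + (12) + (8) + (0)] = 24/24 = 1.
A character is irreducible iff <chi, chi> = 1, so this representation is irreducible.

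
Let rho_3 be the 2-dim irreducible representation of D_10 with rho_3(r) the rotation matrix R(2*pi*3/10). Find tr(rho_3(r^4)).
chi_{rho_3}(r^4) = 2*cos(2*pi*3*4/10) = -1/2 + sqrt(5)/2

Reasoning: rho_3(r^4) is rotation by angle 2*pi*3*4/10, whose trace is 2*cos(2*pi*3*4/10) = -1/2 + sqrt(5)/2.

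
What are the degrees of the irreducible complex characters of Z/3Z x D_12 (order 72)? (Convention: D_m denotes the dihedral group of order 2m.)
Dimensions: 1, 1, 1, 1, 1, 1, 1, 1, 1, 1, 1, 1, 2, 2, 2, 2, 2, 2, 2, 2, 2, 2, 2, 2, 2, 2, 2

Solution. There are 27 irreducibles (= number of conjugacy classes). Their dimensions d_i satisfy sum d_i^2 = |G| = 72: 1 + 1 + 1 + 1 + 1 + 1 + 1 + 1 + 1 + 1 + 1 + 1 + 4 + 4 + 4 + 4 + 4 + 4 + 4 + 4 + 4 + 4 + 4 + 4 + 4 + 4 + 4 = 72. (For the product with Z/3Z: each of the 3 1-dim characters of Z/3Z tensors with each irrep of D_12, giving 3 copies of each D_12-dimension.)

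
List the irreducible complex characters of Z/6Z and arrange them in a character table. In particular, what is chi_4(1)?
Character table of Z/6Z (irreps indexed chi_0,...,chi_5 with chi_k(m) = zeta_6^(k*m), zeta_6 = exp(2*pi*i/6)):
  irrep \ class  {0} (size 1)  {1} (size 1)    {2} (size 1)    {3} (size 1)  {4} (size 1)    {5} (size 1)  
  chi_0          1             1               1               1             1               1             
  chi_1          1             exp(I*pi/3)     exp(2*I*pi/3)   -1            exp(-2*I*pi/3)  exp(-I*pi/3)  
  chi_2          1             exp(2*I*pi/3)   exp(-2*I*pi/3)  1             exp(2*I*pi/3)   exp(-2*I*pi/3)
  chi_3          1             -1              1               -1            1               -1            
  chi_4          1             exp(-2*I*pi/3)  exp(2*I*pi/3)   1             exp(-2*I*pi/3)  exp(2*I*pi/3) 
  chi_5          1             exp(-I*pi/3)    exp(-2*I*pi/3)  -1            exp(2*I*pi/3)   exp(I*pi/3)   

Spot check: chi_4(1) = zeta_6^(4*1) = zeta_6^4 = exp(-2*I*pi/3).

Details: Z/6Z is abelian, so all 6 irreducible complex representations are 1-dimensional. They are given by chi_k(m) = zeta_6^(k*m) for k = 0,...,5. Row orthogonality: sum_m chi_k(m) conj(chi_l(m)) = 6 * [k = l].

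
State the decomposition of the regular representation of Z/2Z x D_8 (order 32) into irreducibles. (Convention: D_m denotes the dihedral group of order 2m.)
Each irreducible V_i of dimension d_i appears with multiplicity d_i, i.e. rho_reg = (direct sum over all irreducibles V_i) d_i V_i. The irreducible dimensions for Z/2Z x D_8 are 1, 1, 1, 1, 1, 1, 1, 1, 2, 2, 2, 2, 2, 2: 8 irreducibles of dimension 1, each with multiplicity 1; 6 irreducibles of dimension 2, each with multiplicity 2. Total dimension 8*1*1 + 6*2*2 = 32 = |G|.

Reasoning: General theorem: in the regular representation of a finite group G, each irreducible appears with multiplicity equal to its dimension. Check: dim(rho_reg) = sum d_i^2 = 1 + 1 + 1 + 1 + 1 + 1 + 1 + 1 + 4 + 4 + 4 + 4 + 4 + 4 = 32 = |G|.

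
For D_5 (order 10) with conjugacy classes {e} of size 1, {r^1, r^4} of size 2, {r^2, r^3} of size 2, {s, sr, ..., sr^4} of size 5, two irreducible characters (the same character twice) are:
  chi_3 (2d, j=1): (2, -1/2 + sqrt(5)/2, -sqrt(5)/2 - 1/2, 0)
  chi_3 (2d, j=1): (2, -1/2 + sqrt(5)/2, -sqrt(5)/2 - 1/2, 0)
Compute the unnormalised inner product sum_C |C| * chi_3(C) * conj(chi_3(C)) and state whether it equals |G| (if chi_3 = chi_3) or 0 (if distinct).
Sum = 10 = |G| = 10; so <chi_3, chi_3> = 1 (norm-1 confirms irreducibility).

Explanation: Compute term by term over conjugacy classes (|C| * chi_3(C) * conj(chi_3(C))):
  1*(2)*conj(2) + 2*(-1/2 + sqrt(5)/2)*conj(-1/2 + sqrt(5)/2) + 2*(-sqrt(5)/2 - 1/2)*conj(-sqrt(5)/2 - 1/2) + 5*(0)*conj(0)
  = (4) + (3 - sqrt(5)) + (sqrt(5) + 3) + (0)
  = 10.
Dividing by |G| = 10 gives 10/10 = 1, matching the row-orthogonality relation <chi_3, chi_3> = [chi_3 = chi_3].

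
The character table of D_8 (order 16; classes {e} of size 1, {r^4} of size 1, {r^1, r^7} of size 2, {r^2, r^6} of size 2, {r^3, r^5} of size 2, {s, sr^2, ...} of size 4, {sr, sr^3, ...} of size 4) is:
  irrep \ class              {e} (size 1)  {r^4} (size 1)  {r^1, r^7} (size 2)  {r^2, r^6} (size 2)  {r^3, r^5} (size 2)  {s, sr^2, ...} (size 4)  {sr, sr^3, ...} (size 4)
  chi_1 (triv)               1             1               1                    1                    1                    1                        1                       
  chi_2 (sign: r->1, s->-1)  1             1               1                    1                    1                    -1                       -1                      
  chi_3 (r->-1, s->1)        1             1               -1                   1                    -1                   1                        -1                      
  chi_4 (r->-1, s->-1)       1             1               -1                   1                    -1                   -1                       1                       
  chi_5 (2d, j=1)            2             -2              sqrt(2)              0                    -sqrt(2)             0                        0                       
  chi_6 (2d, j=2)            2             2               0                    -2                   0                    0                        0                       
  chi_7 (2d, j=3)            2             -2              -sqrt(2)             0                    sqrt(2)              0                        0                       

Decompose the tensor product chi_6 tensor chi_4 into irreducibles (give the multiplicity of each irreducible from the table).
chi_6 tensor chi_4 = chi_6 (all other irreducibles have multiplicity 0).

Derivation: The character of a tensor product is the pointwise product (chi_6 * chi_4)(C) = chi_6(C) * chi_4(C):
  {e}: (2)*(1), {r^4}: (2)*(1), {r^1, r^7}: (0)*(-1), {r^2, r^6}: (-2)*(1), {r^3, r^5}: (0)*(-1), {s, sr^2, ...}: (0)*(-1), {sr, sr^3, ...}: (0)*(1)
so (chi_6 * chi_4) takes values
  {e} -> 2, {r^4} -> 2, {r^1, r^7} -> 0, {r^2, r^6} -> -2, {r^3, r^5} -> 0, {s, sr^2, ...} -> 0, {sr, sr^3, ...} -> 0.
Now take the inner product of this character with each irreducible chi from the table, <chi_6*chi_4, chi> = (1/16) sum_C |C| (chi_6*chi_4)(C) conj(chi(C)):
  <chi_6*chi_4, chi_1> = (1/16)[1*(2)*conj(1) + 1*(2)*conj(1) + 2*(0)*conj(1) + 2*(-2)*conj(1) + 2*(0)*conj(1) + 4*(0)*conj(1) + 4*(0)*conj(1)]
      = (1/16)[(2) + (2) + (0) + (-4) + (0) + (0) + (0)] = 0/16 = 0
  <chi_6*chi_4, chi_2> = (1/16)[1*(2)*conj(1) + 1*(2)*conj(1) + 2*(0)*conj(1) + 2*(-2)*conj(1) + 2*(0)*conj(1) + 4*(0)*conj(-1) + 4*(0)*conj(-1)]
      = (1/16)[(2) + (2) + (0) + (-4) + (0) + (0) + (0)] = 0/16 = 0
  <chi_6*chi_4, chi_3> = (1/16)[1*(2)*conj(1) + 1*(2)*conj(1) + 2*(0)*conj(-1) + 2*(-2)*conj(1) + 2*(0)*conj(-1) + 4*(0)*conj(1) + 4*(0)*conj(-1)]
      = (1/16)[(2) + (2) + (0) + (-4) + (0) + (0) + (0)] = 0/16 = 0
  <chi_6*chi_4, chi_4> = (1/16)[1*(2)*conj(1) + 1*(2)*conj(1) + 2*(0)*conj(-1) + 2*(-2)*conj(1) + 2*(0)*conj(-1) + 4*(0)*conj(-1) + 4*(0)*conj(1)]
      = (1/16)[(2) + (2) + (0) + (-4) + (0) + (0) + (0)] = 0/16 = 0
  <chi_6*chi_4, chi_5> = (1/16)[1*(2)*conj(2) + 1*(2)*conj(-2) + 2*(0)*conj(sqrt(2)) + 2*(-2)*conj(0) + 2*(0)*conj(-sqrt(2)) + 4*(0)*conj(0) + 4*(0)*conj(0)]
      = (1/16)[(4) + (-4) + (0) + (0) + (0) + (0) + (0)] = 0/16 = 0
  <chi_6*chi_4, chi_6> = (1/16)[1*(2)*conj(2) + 1*(2)*conj(2) + 2*(0)*conj(0) + 2*(-2)*conj(-2) + 2*(0)*conj(0) + 4*(0)*conj(0) + 4*(0)*conj(0)]
      = (1/16)[(4) + (4) + (0) + (8) + (0) + (0) + (0)] = 16/16 = 1
  <chi_6*chi_4, chi_7> = (1/16)[1*(2)*conj(2) + 1*(2)*conj(-2) + 2*(0)*conj(-sqrt(2)) + 2*(-2)*conj(0) + 2*(0)*conj(sqrt(2)) + 4*(0)*conj(0) + 4*(0)*conj(0)]
      = (1/16)[(4) + (-4) + (0) + (0) + (0) + (0) + (0)] = 0/16 = 0
Hence the multiplicities are chi_6: 1. Dimension check: dim(chi_6)*dim(chi_4) = 2*1 = 2 and sum (mult * dim) = 1*2 = 2.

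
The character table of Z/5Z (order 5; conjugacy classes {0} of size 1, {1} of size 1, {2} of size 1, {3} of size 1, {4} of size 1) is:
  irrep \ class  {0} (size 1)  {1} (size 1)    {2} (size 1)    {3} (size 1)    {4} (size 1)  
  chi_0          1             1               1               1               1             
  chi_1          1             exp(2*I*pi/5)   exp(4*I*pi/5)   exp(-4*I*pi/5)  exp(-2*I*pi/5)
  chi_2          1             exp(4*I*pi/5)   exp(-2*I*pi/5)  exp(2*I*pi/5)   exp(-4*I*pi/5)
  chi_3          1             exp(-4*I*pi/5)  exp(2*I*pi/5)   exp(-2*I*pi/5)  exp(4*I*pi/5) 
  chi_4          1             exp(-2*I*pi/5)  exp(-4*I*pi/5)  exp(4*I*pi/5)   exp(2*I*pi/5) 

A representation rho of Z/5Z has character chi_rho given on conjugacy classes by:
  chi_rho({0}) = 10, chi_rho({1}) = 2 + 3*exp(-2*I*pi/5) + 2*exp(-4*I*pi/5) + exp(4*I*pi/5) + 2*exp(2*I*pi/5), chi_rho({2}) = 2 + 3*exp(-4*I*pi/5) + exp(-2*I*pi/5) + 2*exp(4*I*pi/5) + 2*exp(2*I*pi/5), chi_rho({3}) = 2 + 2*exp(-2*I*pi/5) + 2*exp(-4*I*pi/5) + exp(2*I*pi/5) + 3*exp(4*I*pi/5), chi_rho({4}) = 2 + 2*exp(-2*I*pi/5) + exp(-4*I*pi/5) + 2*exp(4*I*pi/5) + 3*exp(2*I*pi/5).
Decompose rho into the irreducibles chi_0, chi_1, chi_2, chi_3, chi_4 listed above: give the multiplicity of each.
Multiplicities: chi_0: 2, chi_1: 2, chi_2: 1, chi_3: 2, chi_4: 3.

Reasoning: Use <chi_rho, chi> = (1/|G|) sum_C |C| * chi_rho(C) * conj(chi(C)) with |G| = 5 for each irreducible chi in the table:
  <chi_rho, chi_0> = (1/5)[1*(10)*conj(1) + 1*(2 + 3*exp(-2*I*pi/5) + 2*exp(-4*I*pi/5) + exp(4*I*pi/5) + 2*exp(2*I*pi/5))*conj(1) + 1*(2 + 3*exp(-4*I*pi/5) + exp(-2*I*pi/5) + 2*exp(4*I*pi/5) + 2*exp(2*I*pi/5))*conj(1) + 1*(2 + 2*exp(-2*I*pi/5) + 2*exp(-4*I*pi/5) + exp(2*I*pi/5) + 3*exp(4*I*pi/5))*conj(1) + 1*(2 + 2*exp(-2*I*pi/5) + exp(-4*I*pi/5) + 2*exp(4*I*pi/5) + 3*exp(2*I*pi/5))*conj(1)]
      = (1/5)[(10) + (2 + 3*exp(-2*I*pi/5) + 2*exp(-4*I*pi/5) + exp(4*I*pi/5) + 2*exp(2*I*pi/5)) + (2 + 3*exp(-4*I*pi/5) + exp(-2*I*pi/5) + 2*exp(4*I*pi/5) + 2*exp(2*I*pi/5)) + (2 + 2*exp(-2*I*pi/5) + 2*exp(-4*I*pi/5) + exp(2*I*pi/5) + 3*exp(4*I*pi/5)) + (2 + 2*exp(-2*I*pi/5) + exp(-4*I*pi/5) + 2*exp(4*I*pi/5) + 3*exp(2*I*pi/5))] = 10/5 = 2
  <chi_rho, chi_1> = (1/5)[1*(10)*conj(1) + 1*(2 + 3*exp(-2*I*pi/5) + 2*exp(-4*I*pi/5) + exp(4*I*pi/5) + 2*exp(2*I*pi/5))*conj(exp(2*I*pi/5)) + 1*(2 + 3*exp(-4*I*pi/5) + exp(-2*I*pi/5) + 2*exp(4*I*pi/5) + 2*exp(2*I*pi/5))*conj(exp(4*I*pi/5)) + 1*(2 + 2*exp(-2*I*pi/5) + 2*exp(-4*I*pi/5) + exp(2*I*pi/5) + 3*exp(4*I*pi/5))*conj(exp(-4*I*pi/5)) + 1*(2 + 2*exp(-2*I*pi/5) + exp(-4*I*pi/5) + 2*exp(4*I*pi/5) + 3*exp(2*I*pi/5))*conj(exp(-2*I*pi/5))]
      = (1/5)[(10) + (2 + 2*exp(-2*I*pi/5) + 3*exp(-4*I*pi/5) + exp(2*I*pi/5) + 2*exp(4*I*pi/5)) + (2 + 2*exp(-2*I*pi/5) + 2*exp(-4*I*pi/5) + exp(4*I*pi/5) + 3*exp(2*I*pi/5)) + (2 + 3*exp(-2*I*pi/5) + exp(-4*I*pi/5) + 2*exp(4*I*pi/5) + 2*exp(2*I*pi/5)) + (2 + 2*exp(-4*I*pi/5) + exp(-2*I*pi/5) + 3*exp(4*I*pi/5) + 2*exp(2*I*pi/5))] = 10/5 = 2
  <chi_rho, chi_2> = (1/5)[1*(10)*conj(1) + 1*(2 + 3*exp(-2*I*pi/5) + 2*exp(-4*I*pi/5) + exp(4*I*pi/5) + 2*exp(2*I*pi/5))*conj(exp(4*I*pi/5)) + 1*(2 + 3*exp(-4*I*pi/5) + exp(-2*I*pi/5) + 2*exp(4*I*pi/5) + 2*exp(2*I*pi/5))*conj(exp(-2*I*pi/5)) + 1*(2 + 2*exp(-2*I*pi/5) + 2*exp(-4*I*pi/5) + exp(2*I*pi/5) + 3*exp(4*I*pi/5))*conj(exp(2*I*pi/5)) + 1*(2 + 2*exp(-2*I*pi/5) + exp(-4*I*pi/5) + 2*exp(4*I*pi/5) + 3*exp(2*I*pi/5))*conj(exp(-4*I*pi/5))]
      = (1/5)[(10) + (1 + 2*exp(-2*I*pi/5) + 2*exp(-4*I*pi/5) + 3*exp(4*I*pi/5) + 2*exp(2*I*pi/5)) + (1 + 3*exp(-2*I*pi/5) + 2*exp(-4*I*pi/5) + 2*exp(4*I*pi/5) + 2*exp(2*I*pi/5)) + (1 + 2*exp(-2*I*pi/5) + 2*exp(-4*I*pi/5) + 2*exp(4*I*pi/5) + 3*exp(2*I*pi/5)) + (1 + 2*exp(-2*I*pi/5) + 3*exp(-4*I*pi/5) + 2*exp(4*I*pi/5) + 2*exp(2*I*pi/5))] = 5/5 = 1
  <chi_rho, chi_3> = (1/5)[1*(10)*conj(1) + 1*(2 + 3*exp(-2*I*pi/5) + 2*exp(-4*I*pi/5) + exp(4*I*pi/5) + 2*exp(2*I*pi/5))*conj(exp(-4*I*pi/5)) + 1*(2 + 3*exp(-4*I*pi/5) + exp(-2*I*pi/5) + 2*exp(4*I*pi/5) + 2*exp(2*I*pi/5))*conj(exp(2*I*pi/5)) + 1*(2 + 2*exp(-2*I*pi/5) + 2*exp(-4*I*pi/5) + exp(2*I*pi/5) + 3*exp(4*I*pi/5))*conj(exp(-2*I*pi/5)) + 1*(2 + 2*exp(-2*I*pi/5) + exp(-4*I*pi/5) + 2*exp(4*I*pi/5) + 3*exp(2*I*pi/5))*conj(exp(4*I*pi/5))]
      = (1/5)[(10) + (2 + 2*exp(-4*I*pi/5) + exp(-2*I*pi/5) + 2*exp(4*I*pi/5) + 3*exp(2*I*pi/5)) + (2 + 2*exp(-2*I*pi/5) + exp(-4*I*pi/5) + 3*exp(4*I*pi/5) + 2*exp(2*I*pi/5)) + (2 + 2*exp(-2*I*pi/5) + 3*exp(-4*I*pi/5) + exp(4*I*pi/5) + 2*exp(2*I*pi/5)) + (2 + 3*exp(-2*I*pi/5) + 2*exp(-4*I*pi/5) + exp(2*I*pi/5) + 2*exp(4*I*pi/5))] = 10/5 = 2
  <chi_rho, chi_4> = (1/5)[1*(10)*conj(1) + 1*(2 + 3*exp(-2*I*pi/5) + 2*exp(-4*I*pi/5) + exp(4*I*pi/5) + 2*exp(2*I*pi/5))*conj(exp(-2*I*pi/5)) + 1*(2 + 3*exp(-4*I*pi/5) + exp(-2*I*pi/5) + 2*exp(4*I*pi/5) + 2*exp(2*I*pi/5))*conj(exp(-4*I*pi/5)) + 1*(2 + 2*exp(-2*I*pi/5) + 2*exp(-4*I*pi/5) + exp(2*I*pi/5) + 3*exp(4*I*pi/5))*conj(exp(4*I*pi/5)) + 1*(2 + 2*exp(-2*I*pi/5) + exp(-4*I*pi/5) + 2*exp(4*I*pi/5) + 3*exp(2*I*pi/5))*conj(exp(2*I*pi/5))]
      = (1/5)[(10) + (3 + 2*exp(-2*I*pi/5) + exp(-4*I*pi/5) + 2*exp(4*I*pi/5) + 2*exp(2*I*pi/5)) + (3 + 2*exp(-2*I*pi/5) + 2*exp(-4*I*pi/5) + exp(2*I*pi/5) + 2*exp(4*I*pi/5)) + (3 + 2*exp(-4*I*pi/5) + exp(-2*I*pi/5) + 2*exp(4*I*pi/5) + 2*exp(2*I*pi/5)) + (3 + 2*exp(-2*I*pi/5) + 2*exp(-4*I*pi/5) + exp(4*I*pi/5) + 2*exp(2*I*pi/5))] = 15/5 = 3
(Exp terms are combined using exp(i*s)*conj(exp(i*t)) = exp(i*(s-t)), and sums of them are collapsed using the identity that for every m > 1 the m distinct m-th roots of unity sum to 0, e.g. 1 + exp(2*I*pi/3) + exp(-2*I*pi/3) = 0.)
Dimension check: dim(rho) = sum (mult * dim) = 2*1 + 2*1 + 1*1 + 2*1 + 3*1 = 10 = chi_rho(e) = 10.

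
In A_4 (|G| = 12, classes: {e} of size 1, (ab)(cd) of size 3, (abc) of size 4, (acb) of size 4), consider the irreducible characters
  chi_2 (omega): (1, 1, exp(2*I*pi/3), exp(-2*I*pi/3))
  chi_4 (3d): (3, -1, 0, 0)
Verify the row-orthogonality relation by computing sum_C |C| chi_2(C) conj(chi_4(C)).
Sum = 0; so <chi_2, chi_4> = 0 (distinct irreducibles are orthogonal).

Solution. Compute term by term over conjugacy classes (|C| * chi_2(C) * conj(chi_4(C))):
  1*(1)*conj(3) + 3*(1)*conj(-1) + 4*(exp(2*I*pi/3))*conj(0) + 4*(exp(-2*I*pi/3))*conj(0)
  = (3) + (-3) + (0) + (0)
  = 0.
(Exp terms are combined using exp(i*s)*conj(exp(i*t)) = exp(i*(s-t)), and sums of them are collapsed using the identity that for every m > 1 the m distinct m-th roots of unity sum to 0, e.g. 1 + exp(2*I*pi/3) + exp(-2*I*pi/3) = 0.)
Dividing by |G| = 12 gives 0/12 = 0, matching the row-orthogonality relation <chi_2, chi_4> = [chi_2 = chi_4].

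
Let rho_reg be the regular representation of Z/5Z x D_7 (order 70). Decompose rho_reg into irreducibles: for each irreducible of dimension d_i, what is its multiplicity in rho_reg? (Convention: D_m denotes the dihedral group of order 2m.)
Each irreducible V_i of dimension d_i appears with multiplicity d_i, i.e. rho_reg = (direct sum over all irreducibles V_i) d_i V_i. The irreducible dimensions for Z/5Z x D_7 are 1, 1, 1, 1, 1, 1, 1, 1, 1, 1, 2, 2, 2, 2, 2, 2, 2, 2, 2, 2, 2, 2, 2, 2, 2: 10 irreducibles of dimension 1, each with multiplicity 1; 15 irreducibles of dimension 2, each with multiplicity 2. Total dimension 10*1*1 + 15*2*2 = 70 = |G|.

Why: General theorem: in the regular representation of a finite group G, each irreducible appears with multiplicity equal to its dimension. Check: dim(rho_reg) = sum d_i^2 = 1 + 1 + 1 + 1 + 1 + 1 + 1 + 1 + 1 + 1 + 4 + 4 + 4 + 4 + 4 + 4 + 4 + 4 + 4 + 4 + 4 + 4 + 4 + 4 + 4 = 70 = |G|.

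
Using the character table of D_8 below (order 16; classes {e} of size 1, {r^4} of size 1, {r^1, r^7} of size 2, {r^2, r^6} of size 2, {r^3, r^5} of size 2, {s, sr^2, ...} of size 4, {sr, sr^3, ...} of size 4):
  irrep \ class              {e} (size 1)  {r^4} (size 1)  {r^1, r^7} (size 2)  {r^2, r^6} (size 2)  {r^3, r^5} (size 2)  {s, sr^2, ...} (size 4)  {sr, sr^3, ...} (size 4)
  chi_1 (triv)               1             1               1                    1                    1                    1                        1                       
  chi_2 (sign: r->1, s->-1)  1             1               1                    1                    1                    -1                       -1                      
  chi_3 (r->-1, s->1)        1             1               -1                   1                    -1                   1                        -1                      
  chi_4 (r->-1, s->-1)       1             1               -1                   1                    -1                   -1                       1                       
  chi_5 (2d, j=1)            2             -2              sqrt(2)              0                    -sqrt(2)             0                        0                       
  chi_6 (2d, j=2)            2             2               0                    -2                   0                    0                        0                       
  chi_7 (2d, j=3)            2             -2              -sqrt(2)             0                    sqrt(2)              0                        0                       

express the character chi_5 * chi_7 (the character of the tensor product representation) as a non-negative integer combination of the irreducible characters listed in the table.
chi_5 tensor chi_7 = chi_3 + chi_4 + chi_6 (all other irreducibles have multiplicity 0).

Derivation: The character of a tensor product is the pointwise product (chi_5 * chi_7)(C) = chi_5(C) * chi_7(C):
  {e}: (2)*(2), {r^4}: (-2)*(-2), {r^1, r^7}: (sqrt(2))*(-sqrt(2)), {r^2, r^6}: (0)*(0), {r^3, r^5}: (-sqrt(2))*(sqrt(2)), {s, sr^2, ...}: (0)*(0), {sr, sr^3, ...}: (0)*(0)
so (chi_5 * chi_7) takes values
  {e} -> 4, {r^4} -> 4, {r^1, r^7} -> -2, {r^2, r^6} -> 0, {r^3, r^5} -> -2, {s, sr^2, ...} -> 0, {sr, sr^3, ...} -> 0.
Now take the inner product of this character with each irreducible chi from the table, <chi_5*chi_7, chi> = (1/16) sum_C |C| (chi_5*chi_7)(C) conj(chi(C)):
  <chi_5*chi_7, chi_1> = (1/16)[1*(4)*conj(1) + 1*(4)*conj(1) + 2*(-2)*conj(1) + 2*(0)*conj(1) + 2*(-2)*conj(1) + 4*(0)*conj(1) + 4*(0)*conj(1)]
      = (1/16)[(4) + (4) + (-4) + (0) + (-4) + (0) + (0)] = 0/16 = 0
  <chi_5*chi_7, chi_2> = (1/16)[1*(4)*conj(1) + 1*(4)*conj(1) + 2*(-2)*conj(1) + 2*(0)*conj(1) + 2*(-2)*conj(1) + 4*(0)*conj(-1) + 4*(0)*conj(-1)]
      = (1/16)[(4) + (4) + (-4) + (0) + (-4) + (0) + (0)] = 0/16 = 0
  <chi_5*chi_7, chi_3> = (1/16)[1*(4)*conj(1) + 1*(4)*conj(1) + 2*(-2)*conj(-1) + 2*(0)*conj(1) + 2*(-2)*conj(-1) + 4*(0)*conj(1) + 4*(0)*conj(-1)]
      = (1/16)[(4) + (4) + (4) + (0) + (4) + (0) + (0)] = 16/16 = 1
  <chi_5*chi_7, chi_4> = (1/16)[1*(4)*conj(1) + 1*(4)*conj(1) + 2*(-2)*conj(-1) + 2*(0)*conj(1) + 2*(-2)*conj(-1) + 4*(0)*conj(-1) + 4*(0)*conj(1)]
      = (1/16)[(4) + (4) + (4) + (0) + (4) + (0) + (0)] = 16/16 = 1
  <chi_5*chi_7, chi_5> = (1/16)[1*(4)*conj(2) + 1*(4)*conj(-2) + 2*(-2)*conj(sqrt(2)) + 2*(0)*conj(0) + 2*(-2)*conj(-sqrt(2)) + 4*(0)*conj(0) + 4*(0)*conj(0)]
      = (1/16)[(8) + (-8) + (-4*sqrt(2)) + (0) + (4*sqrt(2)) + (0) + (0)] = 0/16 = 0
  <chi_5*chi_7, chi_6> = (1/16)[1*(4)*conj(2) + 1*(4)*conj(2) + 2*(-2)*conj(0) + 2*(0)*conj(-2) + 2*(-2)*conj(0) + 4*(0)*conj(0) + 4*(0)*conj(0)]
      = (1/16)[(8) + (8) + (0) + (0) + (0) + (0) + (0)] = 16/16 = 1
  <chi_5*chi_7, chi_7> = (1/16)[1*(4)*conj(2) + 1*(4)*conj(-2) + 2*(-2)*conj(-sqrt(2)) + 2*(0)*conj(0) + 2*(-2)*conj(sqrt(2)) + 4*(0)*conj(0) + 4*(0)*conj(0)]
      = (1/16)[(8) + (-8) + (4*sqrt(2)) + (0) + (-4*sqrt(2)) + (0) + (0)] = 0/16 = 0
Hence the multiplicities are chi_3: 1, chi_4: 1, chi_6: 1. Dimension check: dim(chi_5)*dim(chi_7) = 2*2 = 4 and sum (mult * dim) = 1*1 + 1*1 + 1*2 = 4.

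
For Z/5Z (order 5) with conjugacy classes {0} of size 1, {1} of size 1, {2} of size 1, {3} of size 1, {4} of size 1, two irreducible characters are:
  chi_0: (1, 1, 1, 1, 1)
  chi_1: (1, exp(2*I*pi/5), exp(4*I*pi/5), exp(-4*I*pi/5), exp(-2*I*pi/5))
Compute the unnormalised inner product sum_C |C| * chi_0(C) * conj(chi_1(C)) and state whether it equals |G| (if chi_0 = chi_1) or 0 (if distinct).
Sum = 0; so <chi_0, chi_1> = 0 (distinct irreducibles are orthogonal).

Why: Compute term by term over conjugacy classes (|C| * chi_0(C) * conj(chi_1(C))):
  1*(1)*conj(1) + 1*(1)*conj(exp(2*I*pi/5)) + 1*(1)*conj(exp(4*I*pi/5)) + 1*(1)*conj(exp(-4*I*pi/5)) + 1*(1)*conj(exp(-2*I*pi/5))
  = (1) + (exp(-2*I*pi/5)) + (exp(-4*I*pi/5)) + (exp(4*I*pi/5)) + (exp(2*I*pi/5))
  = 0.
(Exp terms are combined using exp(i*s)*conj(exp(i*t)) = exp(i*(s-t)), and sums of them are collapsed using the identity that for every m > 1 the m distinct m-th roots of unity sum to 0, e.g. 1 + exp(2*I*pi/3) + exp(-2*I*pi/3) = 0.)
Dividing by |G| = 5 gives 0/5 = 0, matching the row-orthogonality relation <chi_0, chi_1> = [chi_0 = chi_1].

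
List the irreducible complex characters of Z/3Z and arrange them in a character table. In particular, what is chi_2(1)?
Character table of Z/3Z (irreps indexed chi_0,...,chi_2 with chi_k(m) = zeta_3^(k*m), zeta_3 = exp(2*pi*i/3)):
  irrep \ class  {0} (size 1)  {1} (size 1)    {2} (size 1)  
  chi_0          1             1               1             
  chi_1          1             exp(2*I*pi/3)   exp(-2*I*pi/3)
  chi_2          1             exp(-2*I*pi/3)  exp(2*I*pi/3) 

Spot check: chi_2(1) = zeta_3^(2*1) = zeta_3^2 = exp(-2*I*pi/3).

Argument: Z/3Z is abelian, so all 3 irreducible complex representations are 1-dimensional. They are given by chi_k(m) = zeta_3^(k*m) for k = 0,...,2. Row orthogonality: sum_m chi_k(m) conj(chi_l(m)) = 3 * [k = l].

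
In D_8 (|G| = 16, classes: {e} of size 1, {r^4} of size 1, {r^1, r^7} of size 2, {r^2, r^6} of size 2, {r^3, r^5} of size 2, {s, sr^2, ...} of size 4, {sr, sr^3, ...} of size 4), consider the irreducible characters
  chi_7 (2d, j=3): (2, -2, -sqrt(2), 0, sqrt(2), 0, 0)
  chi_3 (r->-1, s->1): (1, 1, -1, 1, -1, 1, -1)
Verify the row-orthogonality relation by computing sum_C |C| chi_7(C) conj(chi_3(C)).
Sum = 0; so <chi_7, chi_3> = 0 (distinct irreducibles are orthogonal).

Argument: Compute term by term over conjugacy classes (|C| * chi_7(C) * conj(chi_3(C))):
  1*(2)*conj(1) + 1*(-2)*conj(1) + 2*(-sqrt(2))*conj(-1) + 2*(0)*conj(1) + 2*(sqrt(2))*conj(-1) + 4*(0)*conj(1) + 4*(0)*conj(-1)
  = (2) + (-2) + (2*sqrt(2)) + (0) + (-2*sqrt(2)) + (0) + (0)
  = 0.
Dividing by |G| = 16 gives 0/16 = 0, matching the row-orthogonality relation <chi_7, chi_3> = [chi_7 = chi_3].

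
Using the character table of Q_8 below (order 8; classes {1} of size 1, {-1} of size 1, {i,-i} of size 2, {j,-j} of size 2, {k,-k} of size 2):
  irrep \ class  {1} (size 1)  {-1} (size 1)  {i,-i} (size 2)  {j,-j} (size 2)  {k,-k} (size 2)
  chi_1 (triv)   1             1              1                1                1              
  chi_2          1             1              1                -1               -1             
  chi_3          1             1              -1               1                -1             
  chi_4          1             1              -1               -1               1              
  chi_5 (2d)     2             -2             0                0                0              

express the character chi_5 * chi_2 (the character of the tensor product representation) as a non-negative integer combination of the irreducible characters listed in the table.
chi_5 tensor chi_2 = chi_5 (all other irreducibles have multiplicity 0).

Derivation: The character of a tensor product is the pointwise product (chi_5 * chi_2)(C) = chi_5(C) * chi_2(C):
  {1}: (2)*(1), {-1}: (-2)*(1), {i,-i}: (0)*(1), {j,-j}: (0)*(-1), {k,-k}: (0)*(-1)
so (chi_5 * chi_2) takes values
  {1} -> 2, {-1} -> -2, {i,-i} -> 0, {j,-j} -> 0, {k,-k} -> 0.
Now take the inner product of this character with each irreducible chi from the table, <chi_5*chi_2, chi> = (1/8) sum_C |C| (chi_5*chi_2)(C) conj(chi(C)):
  <chi_5*chi_2, chi_1> = (1/8)[1*(2)*conj(1) + 1*(-2)*conj(1) + 2*(0)*conj(1) + 2*(0)*conj(1) + 2*(0)*conj(1)]
      = (1/8)[(2) + (-2) + (0) + (0) + (0)] = 0/8 = 0
  <chi_5*chi_2, chi_2> = (1/8)[1*(2)*conj(1) + 1*(-2)*conj(1) + 2*(0)*conj(1) + 2*(0)*conj(-1) + 2*(0)*conj(-1)]
      = (1/8)[(2) + (-2) + (0) + (0) + (0)] = 0/8 = 0
  <chi_5*chi_2, chi_3> = (1/8)[1*(2)*conj(1) + 1*(-2)*conj(1) + 2*(0)*conj(-1) + 2*(0)*conj(1) + 2*(0)*conj(-1)]
      = (1/8)[(2) + (-2) + (0) + (0) + (0)] = 0/8 = 0
  <chi_5*chi_2, chi_4> = (1/8)[1*(2)*conj(1) + 1*(-2)*conj(1) + 2*(0)*conj(-1) + 2*(0)*conj(-1) + 2*(0)*conj(1)]
      = (1/8)[(2) + (-2) + (0) + (0) + (0)] = 0/8 = 0
  <chi_5*chi_2, chi_5> = (1/8)[1*(2)*conj(2) + 1*(-2)*conj(-2) + 2*(0)*conj(0) + 2*(0)*conj(0) + 2*(0)*conj(0)]
      = (1/8)[(4) + (4) + (0) + (0) + (0)] = 8/8 = 1
Hence the multiplicities are chi_5: 1. Dimension check: dim(chi_5)*dim(chi_2) = 2*1 = 2 and sum (mult * dim) = 1*2 = 2.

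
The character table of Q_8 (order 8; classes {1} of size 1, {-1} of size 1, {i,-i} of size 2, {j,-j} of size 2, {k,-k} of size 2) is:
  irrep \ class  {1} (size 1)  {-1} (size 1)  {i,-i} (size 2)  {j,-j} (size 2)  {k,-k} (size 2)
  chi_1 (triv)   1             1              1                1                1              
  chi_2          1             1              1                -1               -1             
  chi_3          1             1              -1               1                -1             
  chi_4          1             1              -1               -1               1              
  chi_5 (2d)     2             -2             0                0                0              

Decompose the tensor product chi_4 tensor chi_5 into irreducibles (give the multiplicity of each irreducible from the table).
chi_4 tensor chi_5 = chi_5 (all other irreducibles have multiplicity 0).

Justification: The character of a tensor product is the pointwise product (chi_4 * chi_5)(C) = chi_4(C) * chi_5(C):
  {1}: (1)*(2), {-1}: (1)*(-2), {i,-i}: (-1)*(0), {j,-j}: (-1)*(0), {k,-k}: (1)*(0)
so (chi_4 * chi_5) takes values
  {1} -> 2, {-1} -> -2, {i,-i} -> 0, {j,-j} -> 0, {k,-k} -> 0.
Now take the inner product of this character with each irreducible chi from the table, <chi_4*chi_5, chi> = (1/8) sum_C |C| (chi_4*chi_5)(C) conj(chi(C)):
  <chi_4*chi_5, chi_1> = (1/8)[1*(2)*conj(1) + 1*(-2)*conj(1) + 2*(0)*conj(1) + 2*(0)*conj(1) + 2*(0)*conj(1)]
      = (1/8)[(2) + (-2) + (0) + (0) + (0)] = 0/8 = 0
  <chi_4*chi_5, chi_2> = (1/8)[1*(2)*conj(1) + 1*(-2)*conj(1) + 2*(0)*conj(1) + 2*(0)*conj(-1) + 2*(0)*conj(-1)]
      = (1/8)[(2) + (-2) + (0) + (0) + (0)] = 0/8 = 0
  <chi_4*chi_5, chi_3> = (1/8)[1*(2)*conj(1) + 1*(-2)*conj(1) + 2*(0)*conj(-1) + 2*(0)*conj(1) + 2*(0)*conj(-1)]
      = (1/8)[(2) + (-2) + (0) + (0) + (0)] = 0/8 = 0
  <chi_4*chi_5, chi_4> = (1/8)[1*(2)*conj(1) + 1*(-2)*conj(1) + 2*(0)*conj(-1) + 2*(0)*conj(-1) + 2*(0)*conj(1)]
      = (1/8)[(2) + (-2) + (0) + (0) + (0)] = 0/8 = 0
  <chi_4*chi_5, chi_5> = (1/8)[1*(2)*conj(2) + 1*(-2)*conj(-2) + 2*(0)*conj(0) + 2*(0)*conj(0) + 2*(0)*conj(0)]
      = (1/8)[(4) + (4) + (0) + (0) + (0)] = 8/8 = 1
Hence the multiplicities are chi_5: 1. Dimension check: dim(chi_4)*dim(chi_5) = 1*2 = 2 and sum (mult * dim) = 1*2 = 2.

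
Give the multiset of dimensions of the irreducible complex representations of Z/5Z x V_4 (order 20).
Dimensions: 1, 1, 1, 1, 1, 1, 1, 1, 1, 1, 1, 1, 1, 1, 1, 1, 1, 1, 1, 1

There are 20 irreducibles (= number of conjugacy classes). Their dimensions d_i satisfy sum d_i^2 = |G| = 20: 1 + 1 + 1 + 1 + 1 + 1 + 1 + 1 + 1 + 1 + 1 + 1 + 1 + 1 + 1 + 1 + 1 + 1 + 1 + 1 = 20. (For the product with Z/5Z: each of the 5 1-dim characters of Z/5Z tensors with each irrep of V_4, giving 5 copies of each V_4-dimension.)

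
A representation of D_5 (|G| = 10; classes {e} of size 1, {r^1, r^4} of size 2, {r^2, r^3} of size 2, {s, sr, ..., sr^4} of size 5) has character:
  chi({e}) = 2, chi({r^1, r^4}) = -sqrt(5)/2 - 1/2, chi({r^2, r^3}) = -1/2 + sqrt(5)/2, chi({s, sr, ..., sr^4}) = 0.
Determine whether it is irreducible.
Irreducible: <chi, chi> = 1.

Derivation: <chi, chi> = (1/|G|) sum_C |C| * |chi(C)|^2 = (1/10)[1*|2|^2 + 2*|-sqrt(5)/2 - 1/2|^2 + 2*|-1/2 + sqrt(5)/2|^2 + 5*|0|^2]
  = (1/10)[(4) + (sqrt(5) + 3) + (3 - sqrt(5)) + (0)] = 10/10 = 1.
A character is irreducible iff <chi, chi> = 1, so this representation is irreducible.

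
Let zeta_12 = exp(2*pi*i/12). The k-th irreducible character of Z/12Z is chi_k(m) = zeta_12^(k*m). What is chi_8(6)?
chi_8(6) = zeta_12^48 = 1

Reasoning: chi_8(6) = zeta_12^(8*6) = zeta_12^48. Since zeta_12^12 = 1, this equals zeta_12^0 = exp(2*pi*i*0/12) = 1.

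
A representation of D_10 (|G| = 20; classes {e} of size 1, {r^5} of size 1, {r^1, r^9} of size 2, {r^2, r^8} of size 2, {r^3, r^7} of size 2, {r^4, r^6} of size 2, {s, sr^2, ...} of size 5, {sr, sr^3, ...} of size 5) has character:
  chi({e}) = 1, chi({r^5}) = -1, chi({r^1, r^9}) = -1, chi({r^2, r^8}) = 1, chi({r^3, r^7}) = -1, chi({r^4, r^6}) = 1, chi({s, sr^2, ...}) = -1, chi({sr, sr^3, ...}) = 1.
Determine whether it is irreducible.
Irreducible: <chi, chi> = 1.

Argument: <chi, chi> = (1/|G|) sum_C |C| * |chi(C)|^2 = (1/20)[1*|1|^2 + 1*|-1|^2 + 2*|-1|^2 + 2*|1|^2 + 2*|-1|^2 + 2*|1|^2 + 5*|-1|^2 + 5*|1|^2]
  = (1/20)[(1) + (1) + (2) + (2) + (2) + (2) + (5) + (5)] = 20/20 = 1.
A character is irreducible iff <chi, chi> = 1, so this representation is irreducible.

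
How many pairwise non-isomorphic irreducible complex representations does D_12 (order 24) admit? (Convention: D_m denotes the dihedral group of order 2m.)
9

Why: The number of irreducible complex representations of a finite group equals its number of conjugacy classes. D_12 has 9 conjugacy classes (n/2 + 3 for n even), so D_12 (order 24) has exactly 9 irreducible complex representations.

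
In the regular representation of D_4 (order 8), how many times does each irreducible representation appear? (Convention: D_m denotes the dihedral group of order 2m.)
Each irreducible V_i of dimension d_i appears with multiplicity d_i, i.e. rho_reg = (direct sum over all irreducibles V_i) d_i V_i. The irreducible dimensions for D_4 are 1, 1, 1, 1, 2: 4 irreducibles of dimension 1, each with multiplicity 1; 1 irreducible of dimension 2, with multiplicity 2. Total dimension 4*1*1 + 1*2*2 = 8 = |G|.

General theorem: in the regular representation of a finite group G, each irreducible appears with multiplicity equal to its dimension. Check: dim(rho_reg) = sum d_i^2 = 1 + 1 + 1 + 1 + 4 = 8 = |G|.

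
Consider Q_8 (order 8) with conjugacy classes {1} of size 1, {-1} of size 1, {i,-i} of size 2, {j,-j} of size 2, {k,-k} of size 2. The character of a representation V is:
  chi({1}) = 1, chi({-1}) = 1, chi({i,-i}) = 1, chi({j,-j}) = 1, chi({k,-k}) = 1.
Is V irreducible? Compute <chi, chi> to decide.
Irreducible: <chi, chi> = 1.

Details: <chi, chi> = (1/|G|) sum_C |C| * |chi(C)|^2 = (1/8)[1*|1|^2 + 1*|1|^2 + 2*|1|^2 + 2*|1|^2 + 2*|1|^2]
  = (1/8)[(1) + (1) + (2) + (2) + (2)] = 8/8 = 1.
A character is irreducible iff <chi, chi> = 1, so this representation is irreducible.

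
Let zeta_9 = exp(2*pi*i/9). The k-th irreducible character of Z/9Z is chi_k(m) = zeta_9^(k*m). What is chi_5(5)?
chi_5(5) = zeta_9^25 = exp(-4*I*pi/9)

Argument: chi_5(5) = zeta_9^(5*5) = zeta_9^25. Since zeta_9^9 = 1, this equals zeta_9^7 = exp(2*pi*i*7/9) = exp(-4*I*pi/9).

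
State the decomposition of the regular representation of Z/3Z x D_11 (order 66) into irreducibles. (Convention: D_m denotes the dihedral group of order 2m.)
Each irreducible V_i of dimension d_i appears with multiplicity d_i, i.e. rho_reg = (direct sum over all irreducibles V_i) d_i V_i. The irreducible dimensions for Z/3Z x D_11 are 1, 1, 1, 1, 1, 1, 2, 2, 2, 2, 2, 2, 2, 2, 2, 2, 2, 2, 2, 2, 2: 6 irreducibles of dimension 1, each with multiplicity 1; 15 irreducibles of dimension 2, each with multiplicity 2. Total dimension 6*1*1 + 15*2*2 = 66 = |G|.

Argument: General theorem: in the regular representation of a finite group G, each irreducible appears with multiplicity equal to its dimension. Check: dim(rho_reg) = sum d_i^2 = 1 + 1 + 1 + 1 + 1 + 1 + 4 + 4 + 4 + 4 + 4 + 4 + 4 + 4 + 4 + 4 + 4 + 4 + 4 + 4 + 4 = 66 = |G|.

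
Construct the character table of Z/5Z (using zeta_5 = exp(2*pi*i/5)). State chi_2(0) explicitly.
Character table of Z/5Z (irreps indexed chi_0,...,chi_4 with chi_k(m) = zeta_5^(k*m), zeta_5 = exp(2*pi*i/5)):
  irrep \ class  {0} (size 1)  {1} (size 1)    {2} (size 1)    {3} (size 1)    {4} (size 1)  
  chi_0          1             1               1               1               1             
  chi_1          1             exp(2*I*pi/5)   exp(4*I*pi/5)   exp(-4*I*pi/5)  exp(-2*I*pi/5)
  chi_2          1             exp(4*I*pi/5)   exp(-2*I*pi/5)  exp(2*I*pi/5)   exp(-4*I*pi/5)
  chi_3          1             exp(-4*I*pi/5)  exp(2*I*pi/5)   exp(-2*I*pi/5)  exp(4*I*pi/5) 
  chi_4          1             exp(-2*I*pi/5)  exp(-4*I*pi/5)  exp(4*I*pi/5)   exp(2*I*pi/5) 

Spot check: chi_2(0) = zeta_5^(2*0) = zeta_5^0 = 1.

Working: Z/5Z is abelian, so all 5 irreducible complex representations are 1-dimensional. They are given by chi_k(m) = zeta_5^(k*m) for k = 0,...,4. Row orthogonality: sum_m chi_k(m) conj(chi_l(m)) = 5 * [k = l].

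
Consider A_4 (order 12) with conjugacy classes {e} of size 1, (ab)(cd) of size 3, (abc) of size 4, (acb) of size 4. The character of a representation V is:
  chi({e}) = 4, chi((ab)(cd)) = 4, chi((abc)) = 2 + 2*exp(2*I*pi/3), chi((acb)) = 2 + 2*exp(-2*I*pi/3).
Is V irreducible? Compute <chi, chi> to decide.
Not irreducible (reducible): <chi, chi> = 8 > 1.

Argument: <chi, chi> = (1/|G|) sum_C |C| * |chi(C)|^2 = (1/12)[1*|4|^2 + 3*|4|^2 + 4*|2 + 2*exp(2*I*pi/3)|^2 + 4*|2 + 2*exp(-2*I*pi/3)|^2]
  = (1/12)[(16) + (48) + (16) + (16)] = 96/12 = 8.
(Exp terms are combined using exp(i*s)*conj(exp(i*t)) = exp(i*(s-t)), and sums of them are collapsed using the identity that for every m > 1 the m distinct m-th roots of unity sum to 0, e.g. 1 + exp(2*I*pi/3) + exp(-2*I*pi/3) = 0.)
A character is irreducible iff <chi, chi> = 1, so this representation is reducible.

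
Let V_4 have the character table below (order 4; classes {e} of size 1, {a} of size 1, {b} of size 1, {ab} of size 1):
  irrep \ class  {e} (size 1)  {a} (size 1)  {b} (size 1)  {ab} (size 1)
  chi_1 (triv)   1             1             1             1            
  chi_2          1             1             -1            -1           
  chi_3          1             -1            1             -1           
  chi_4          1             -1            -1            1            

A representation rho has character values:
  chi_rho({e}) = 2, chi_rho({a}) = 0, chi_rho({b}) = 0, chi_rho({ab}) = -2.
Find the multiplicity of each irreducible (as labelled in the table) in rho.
Multiplicities: chi_1: 0, chi_2: 1, chi_3: 1, chi_4: 0.

Proof sketch: Use <chi_rho, chi> = (1/|G|) sum_C |C| * chi_rho(C) * conj(chi(C)) with |G| = 4 for each irreducible chi in the table:
  <chi_rho, chi_1> = (1/4)[1*(2)*conj(1) + 1*(0)*conj(1) + 1*(0)*conj(1) + 1*(-2)*conj(1)]
      = (1/4)[(2) + (0) + (0) + (-2)] = 0/4 = 0
  <chi_rho, chi_2> = (1/4)[1*(2)*conj(1) + 1*(0)*conj(1) + 1*(0)*conj(-1) + 1*(-2)*conj(-1)]
      = (1/4)[(2) + (0) + (0) + (2)] = 4/4 = 1
  <chi_rho, chi_3> = (1/4)[1*(2)*conj(1) + 1*(0)*conj(-1) + 1*(0)*conj(1) + 1*(-2)*conj(-1)]
      = (1/4)[(2) + (0) + (0) + (2)] = 4/4 = 1
  <chi_rho, chi_4> = (1/4)[1*(2)*conj(1) + 1*(0)*conj(-1) + 1*(0)*conj(-1) + 1*(-2)*conj(1)]
      = (1/4)[(2) + (0) + (0) + (-2)] = 0/4 = 0
Dimension check: dim(rho) = sum (mult * dim) = 0*1 + 1*1 + 1*1 + 0*1 = 2 = chi_rho(e) = 2.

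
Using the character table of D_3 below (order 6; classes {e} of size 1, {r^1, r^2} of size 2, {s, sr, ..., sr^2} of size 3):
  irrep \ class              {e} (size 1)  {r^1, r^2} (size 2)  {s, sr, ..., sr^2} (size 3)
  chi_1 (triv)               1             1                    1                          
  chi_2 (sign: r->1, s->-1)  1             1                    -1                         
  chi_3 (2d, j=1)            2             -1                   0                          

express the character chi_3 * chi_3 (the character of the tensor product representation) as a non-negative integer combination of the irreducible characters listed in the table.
chi_3 tensor chi_3 = chi_1 + chi_2 + chi_3 (all other irreducibles have multiplicity 0).

Proof sketch: The character of a tensor product is the pointwise product (chi_3 * chi_3)(C) = chi_3(C) * chi_3(C):
  {e}: (2)*(2), {r^1, r^2}: (-1)*(-1), {s, sr, ..., sr^2}: (0)*(0)
so (chi_3 * chi_3) takes values
  {e} -> 4, {r^1, r^2} -> 1, {s, sr, ..., sr^2} -> 0.
Now take the inner product of this character with each irreducible chi from the table, <chi_3*chi_3, chi> = (1/6) sum_C |C| (chi_3*chi_3)(C) conj(chi(C)):
  <chi_3*chi_3, chi_1> = (1/6)[1*(4)*conj(1) + 2*(1)*conj(1) + 3*(0)*conj(1)]
      = (1/6)[(4) + (2) + (0)] = 6/6 = 1
  <chi_3*chi_3, chi_2> = (1/6)[1*(4)*conj(1) + 2*(1)*conj(1) + 3*(0)*conj(-1)]
      = (1/6)[(4) + (2) + (0)] = 6/6 = 1
  <chi_3*chi_3, chi_3> = (1/6)[1*(4)*conj(2) + 2*(1)*conj(-1) + 3*(0)*conj(0)]
      = (1/6)[(8) + (-2) + (0)] = 6/6 = 1
Hence the multiplicities are chi_1: 1, chi_2: 1, chi_3: 1. Dimension check: dim(chi_3)*dim(chi_3) = 2*2 = 4 and sum (mult * dim) = 1*1 + 1*1 + 1*2 = 4.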